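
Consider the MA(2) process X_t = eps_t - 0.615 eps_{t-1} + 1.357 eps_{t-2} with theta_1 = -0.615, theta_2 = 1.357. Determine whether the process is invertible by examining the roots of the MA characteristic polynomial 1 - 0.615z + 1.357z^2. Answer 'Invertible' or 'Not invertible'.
\text{Not invertible}

The MA(q) characteristic polynomial is P(z) = 1 - 0.615z + 1.357z^2.
Invertibility requires all roots to lie outside the unit circle, i.e. |z| > 1 for every root.
Set 1 + (-0.615) z + (1.357) z^2 = 0, i.e. a z^2 + b z + c = 0 with a = 1.357, b = -0.615, c = 1.
Discriminant D = b^2 - 4ac = (-0.615)^2 - 4*(1.357)*1 = 0.378225 - (5.428) = -5.049775.
D < 0, so the roots are the complex-conjugate pair z = (-b +/- i sqrt(-D)) / (2a) = 0.2266 +/- 0.828i.
For a conjugate pair |z|^2 = z * conj(z) = (product of roots) = c/a = 1/(1.357) = 0.73692, so |z| = sqrt(0.73692) = 0.8584 for both roots.
Moduli of all roots: 0.8584, 0.8584.
All moduli strictly greater than 1? No.
Verdict: Not invertible.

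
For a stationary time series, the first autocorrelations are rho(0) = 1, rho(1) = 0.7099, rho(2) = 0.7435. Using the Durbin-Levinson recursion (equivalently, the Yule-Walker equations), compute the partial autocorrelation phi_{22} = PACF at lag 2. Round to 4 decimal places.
\phi_{22} = 0.4829

The PACF at lag k is phi_{kk}, the last component of the solution
to the Yule-Walker system G_k phi = r_k where
  (G_k)_{ij} = rho(|i - j|), (r_k)_i = rho(i), i,j = 1..k.
Equivalently, Durbin-Levinson gives phi_{kk} iteratively:
  phi_{11} = rho(1)
  phi_{kk} = [rho(k) - sum_{j=1..k-1} phi_{k-1,j} rho(k-j)]
            / [1 - sum_{j=1..k-1} phi_{k-1,j} rho(j)],
  phi_{k,j} = phi_{k-1,j} - phi_{kk} phi_{k-1,k-j},  j = 1..k-1.
Step k = 1:
  phi_11 = rho(1) = 0.7099.
Step k = 2:
  phi_22 = [rho(2) - phi_11 rho(1)] / [1 - phi_11 rho(1)] = [0.7435 - (0.7099)(0.7099)] / [1 - (0.7099)(0.7099)]
         = 0.23954199 / 0.49604199 = 0.4829.
Therefore phi_{22} = 0.4829.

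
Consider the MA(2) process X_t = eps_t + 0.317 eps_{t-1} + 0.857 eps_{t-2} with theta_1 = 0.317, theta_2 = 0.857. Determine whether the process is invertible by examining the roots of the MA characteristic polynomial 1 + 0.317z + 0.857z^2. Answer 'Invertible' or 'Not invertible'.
\text{Invertible}

The MA(q) characteristic polynomial is P(z) = 1 + 0.317z + 0.857z^2.
Invertibility requires all roots to lie outside the unit circle, i.e. |z| > 1 for every root.
Set 1 + (0.317) z + (0.857) z^2 = 0, i.e. a z^2 + b z + c = 0 with a = 0.857, b = 0.317, c = 1.
Discriminant D = b^2 - 4ac = (0.317)^2 - 4*(0.857)*1 = 0.100489 - (3.428) = -3.327511.
D < 0, so the roots are the complex-conjugate pair z = (-b +/- i sqrt(-D)) / (2a) = -0.1849 +/- 1.0643i.
For a conjugate pair |z|^2 = z * conj(z) = (product of roots) = c/a = 1/(0.857) = 1.166861, so |z| = sqrt(1.166861) = 1.0802 for both roots.
Moduli of all roots: 1.0802, 1.0802.
All moduli strictly greater than 1? Yes.
Verdict: Invertible.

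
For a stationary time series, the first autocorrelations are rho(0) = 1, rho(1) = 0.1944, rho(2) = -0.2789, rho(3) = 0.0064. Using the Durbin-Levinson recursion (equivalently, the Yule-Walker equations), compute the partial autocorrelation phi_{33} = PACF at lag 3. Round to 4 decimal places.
\phi_{33} = 0.1660

The PACF at lag k is phi_{kk}, the last component of the solution
to the Yule-Walker system G_k phi = r_k where
  (G_k)_{ij} = rho(|i - j|), (r_k)_i = rho(i), i,j = 1..k.
Equivalently, Durbin-Levinson gives phi_{kk} iteratively:
  phi_{11} = rho(1)
  phi_{kk} = [rho(k) - sum_{j=1..k-1} phi_{k-1,j} rho(k-j)]
            / [1 - sum_{j=1..k-1} phi_{k-1,j} rho(j)],
  phi_{k,j} = phi_{k-1,j} - phi_{kk} phi_{k-1,k-j},  j = 1..k-1.
Step k = 1:
  phi_11 = rho(1) = 0.1944.
Step k = 2:
  phi_22 = [rho(2) - phi_11 rho(1)] / [1 - phi_11 rho(1)] = [-0.2789 - (0.1944)(0.1944)] / [1 - (0.1944)(0.1944)]
         = -0.31669136 / 0.96220864 = -0.32913.
  Update: phi_21 = phi_11 - phi_22 phi_11 = 0.1944 - (-0.32913)(0.1944) = 0.258383.
Step k = 3:
  phi_33 = [rho(3) - phi_21 rho(2) - phi_22 rho(1)] / [1 - phi_21 rho(1) - phi_22 rho(2)]
    numerator   = 0.0064 - (0.258383)(-0.2789) - (-0.32913)(0.1944) = 0.14244576
    denominator = 1 - (0.258383)(0.1944) - (-0.32913)(-0.2789) = 0.85797613
  phi_33 = 0.14244576 / 0.85797613 = 0.166.
Therefore phi_{33} = 0.1660.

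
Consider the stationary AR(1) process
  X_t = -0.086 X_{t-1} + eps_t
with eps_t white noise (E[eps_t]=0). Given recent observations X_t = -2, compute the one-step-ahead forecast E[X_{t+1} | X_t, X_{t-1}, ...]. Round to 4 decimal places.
E[X_{t+1} \mid \mathcal F_t] = 0.1720

For an AR(p) model X_t = c + sum_i phi_i X_{t-i} + eps_t, the
one-step-ahead conditional mean is
  E[X_{t+1} | X_t, ...] = c + sum_i phi_i X_{t+1-i}.
Substitute known values:
  E[X_{t+1} | ...] = (-0.086) * (-2)
                   = 0.1720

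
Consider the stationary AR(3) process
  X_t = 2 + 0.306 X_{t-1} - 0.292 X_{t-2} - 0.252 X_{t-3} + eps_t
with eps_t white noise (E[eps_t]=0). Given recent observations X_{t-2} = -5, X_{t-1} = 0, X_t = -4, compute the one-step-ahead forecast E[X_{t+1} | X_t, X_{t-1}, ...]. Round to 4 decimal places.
E[X_{t+1} \mid \mathcal F_t] = 2.0360

For an AR(p) model X_t = c + sum_i phi_i X_{t-i} + eps_t, the
one-step-ahead conditional mean is
  E[X_{t+1} | X_t, ...] = c + sum_i phi_i X_{t+1-i}.
Substitute known values:
  E[X_{t+1} | ...] = 2 + (0.306) * (-4) + (-0.292) * (0) + (-0.252) * (-5)
                   = 2.0360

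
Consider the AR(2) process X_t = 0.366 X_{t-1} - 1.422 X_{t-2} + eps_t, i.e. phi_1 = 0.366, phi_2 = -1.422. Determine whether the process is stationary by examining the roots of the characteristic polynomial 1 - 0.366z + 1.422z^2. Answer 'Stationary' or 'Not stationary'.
\text{Not stationary}

The AR(p) characteristic polynomial is P(z) = 1 - 0.366z + 1.422z^2.
Stationarity requires all roots to lie outside the unit circle, i.e. |z| > 1 for every root.
Set 1 + (-0.366) z + (1.422) z^2 = 0, i.e. a z^2 + b z + c = 0 with a = 1.422, b = -0.366, c = 1.
Discriminant D = b^2 - 4ac = (-0.366)^2 - 4*(1.422)*1 = 0.133956 - (5.688) = -5.554044.
D < 0, so the roots are the complex-conjugate pair z = (-b +/- i sqrt(-D)) / (2a) = 0.1287 +/- 0.8287i.
For a conjugate pair |z|^2 = z * conj(z) = (product of roots) = c/a = 1/(1.422) = 0.703235, so |z| = sqrt(0.703235) = 0.8386 for both roots.
Moduli of all roots: 0.8386, 0.8386.
All moduli strictly greater than 1? No.
Verdict: Not stationary.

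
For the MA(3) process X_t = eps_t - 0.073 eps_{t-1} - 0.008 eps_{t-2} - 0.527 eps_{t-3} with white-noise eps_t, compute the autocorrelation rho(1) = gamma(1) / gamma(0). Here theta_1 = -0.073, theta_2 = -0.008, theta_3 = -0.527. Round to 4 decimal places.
\rho(1) = -0.0532

For an MA(q) process with theta_0 = 1, the autocovariance is
  gamma(k) = sigma^2 * sum_{i=0..q-k} theta_i * theta_{i+k},
and rho(k) = gamma(k) / gamma(0). Sigma^2 cancels.
  numerator   = (1)*(-0.073) + (-0.073)*(-0.008) + (-0.008)*(-0.527) = -0.0682.
  denominator = (1)^2 + (-0.073)^2 + (-0.008)^2 + (-0.527)^2 = 1.283122.
  rho(1) = -0.0682 / 1.283122 = -0.0532.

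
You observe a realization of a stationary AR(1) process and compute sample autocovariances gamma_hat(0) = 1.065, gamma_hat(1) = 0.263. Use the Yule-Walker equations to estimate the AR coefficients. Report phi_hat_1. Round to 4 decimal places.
\hat\phi_{1} = 0.2469

The Yule-Walker equations for an AR(p) process read, in matrix form,
  Gamma_p phi = r_p,   with   (Gamma_p)_{ij} = gamma(|i - j|),
                       (r_p)_i = gamma(i),   i,j = 1..p.
Substitute the sample gammas (Toeplitz matrix and right-hand side of size 1):
  Gamma_p = [[1.065]]
  r_p     = [0.263]
With p = 1 this is the single equation gamma(0) phi_1 = gamma(1):
  phi_hat_1 = gamma(1) / gamma(0) = 0.263 / 1.065 = 0.2469.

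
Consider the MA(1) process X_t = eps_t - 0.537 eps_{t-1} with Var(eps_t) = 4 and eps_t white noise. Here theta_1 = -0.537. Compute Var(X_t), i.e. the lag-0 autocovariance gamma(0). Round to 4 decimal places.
\gamma(0) = 5.1535

For an MA(q) process X_t = eps_t + sum_i theta_i eps_{t-i} with
Var(eps_t) = sigma^2, the variance is
  gamma(0) = sigma^2 * (1 + sum_i theta_i^2).
  sum_i theta_i^2 = (-0.537)^2 = 0.288369.
  gamma(0) = 4 * (1 + 0.288369) = 4 * 1.288369 = 5.153476, which rounds to 5.1535.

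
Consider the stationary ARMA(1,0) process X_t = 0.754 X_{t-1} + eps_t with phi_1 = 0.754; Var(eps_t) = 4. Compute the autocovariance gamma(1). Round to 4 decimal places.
\gamma(1) = 6.9898

Multiply the model equation by X_{t-k} and take expectations. With theta_0 = psi_0 = 1 and psi_j the MA(infinity) weights, this gives
  gamma(k) - sum_i phi_i gamma(k-i) = c_k,
  c_k = sigma^2 * sum_{j=k..q} theta_j psi_{j-k}   (c_k = 0 for k > q),
using gamma(-m) = gamma(m).
Pure AR (q = 0): c_0 = sigma^2 = 4, c_k = 0 for k >= 1.
Equations for k = 0 and k = 1 (AR order 1):
  gamma(0) = phi_1 gamma(1) + c_0
  gamma(1) = phi_1 gamma(0) + c_1
Substituting the second into the first: gamma(0) (1 - phi_1^2) = c_0 + phi_1 c_1, so
  gamma(0) = c_0 / (1 - phi_1^2) = 4 / (1 - (0.754)^2) = 4 / 0.431484 = 9.270332.
  gamma(1) = phi_1 gamma(0) = (0.754)(9.270332) = 6.98983.
Therefore gamma(1) = 6.9898 (to 4 decimal places).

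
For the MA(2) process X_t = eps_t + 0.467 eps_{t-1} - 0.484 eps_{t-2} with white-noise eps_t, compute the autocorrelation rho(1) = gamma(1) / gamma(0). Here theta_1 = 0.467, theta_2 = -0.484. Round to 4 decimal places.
\rho(1) = 0.1659

For an MA(q) process with theta_0 = 1, the autocovariance is
  gamma(k) = sigma^2 * sum_{i=0..q-k} theta_i * theta_{i+k},
and rho(k) = gamma(k) / gamma(0). Sigma^2 cancels.
  numerator   = (1)*(0.467) + (0.467)*(-0.484) = 0.240972.
  denominator = (1)^2 + (0.467)^2 + (-0.484)^2 = 1.452345.
  rho(1) = 0.240972 / 1.452345 = 0.1659.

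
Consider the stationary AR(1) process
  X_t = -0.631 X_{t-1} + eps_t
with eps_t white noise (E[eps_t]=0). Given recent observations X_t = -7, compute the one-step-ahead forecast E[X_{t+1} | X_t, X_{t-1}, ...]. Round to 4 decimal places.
E[X_{t+1} \mid \mathcal F_t] = 4.4170

For an AR(p) model X_t = c + sum_i phi_i X_{t-i} + eps_t, the
one-step-ahead conditional mean is
  E[X_{t+1} | X_t, ...] = c + sum_i phi_i X_{t+1-i}.
Substitute known values:
  E[X_{t+1} | ...] = (-0.631) * (-7)
                   = 4.4170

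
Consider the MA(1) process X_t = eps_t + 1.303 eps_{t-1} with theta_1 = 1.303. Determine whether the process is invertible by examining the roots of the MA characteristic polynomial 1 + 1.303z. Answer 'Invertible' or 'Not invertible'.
\text{Not invertible}

The MA(q) characteristic polynomial is P(z) = 1 + 1.303z.
Invertibility requires all roots to lie outside the unit circle, i.e. |z| > 1 for every root.
This is linear in z: 1 + (1.303) z = 0  =>  z = -1/(1.303) = -0.76746,  |z| = 0.76746.
Moduli of all roots: 0.7675.
All moduli strictly greater than 1? No.
Verdict: Not invertible.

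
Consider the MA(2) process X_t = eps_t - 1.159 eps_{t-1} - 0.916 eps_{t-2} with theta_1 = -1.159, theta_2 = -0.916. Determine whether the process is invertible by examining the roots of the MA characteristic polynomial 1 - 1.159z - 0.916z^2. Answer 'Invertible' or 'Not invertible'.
\text{Not invertible}

The MA(q) characteristic polynomial is P(z) = 1 - 1.159z - 0.916z^2.
Invertibility requires all roots to lie outside the unit circle, i.e. |z| > 1 for every root.
Set 1 + (-1.159) z + (-0.916) z^2 = 0, i.e. a z^2 + b z + c = 0 with a = -0.916, b = -1.159, c = 1.
Discriminant D = b^2 - 4ac = (-1.159)^2 - 4*(-0.916)*1 = 1.343281 - (-3.664) = 5.007281.
D >= 0, so the roots are real: z = (-b +/- sqrt(D)) / (2a) = (1.159 +/- 2.237695) / (-1.832).
  z_1 = (1.159 + 2.237695) / (-1.832) = -1.8541,   |z_1| = 1.8541.
  z_2 = (1.159 - 2.237695) / (-1.832) = 0.5888,   |z_2| = 0.5888.
Moduli of all roots: 1.8541, 0.5888.
All moduli strictly greater than 1? No.
Verdict: Not invertible.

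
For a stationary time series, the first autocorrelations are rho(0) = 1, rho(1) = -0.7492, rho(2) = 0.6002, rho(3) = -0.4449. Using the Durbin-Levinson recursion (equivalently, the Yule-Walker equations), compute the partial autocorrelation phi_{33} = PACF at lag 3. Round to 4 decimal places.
\phi_{33} = 0.0720

The PACF at lag k is phi_{kk}, the last component of the solution
to the Yule-Walker system G_k phi = r_k where
  (G_k)_{ij} = rho(|i - j|), (r_k)_i = rho(i), i,j = 1..k.
Equivalently, Durbin-Levinson gives phi_{kk} iteratively:
  phi_{11} = rho(1)
  phi_{kk} = [rho(k) - sum_{j=1..k-1} phi_{k-1,j} rho(k-j)]
            / [1 - sum_{j=1..k-1} phi_{k-1,j} rho(j)],
  phi_{k,j} = phi_{k-1,j} - phi_{kk} phi_{k-1,k-j},  j = 1..k-1.
Step k = 1:
  phi_11 = rho(1) = -0.7492.
Step k = 2:
  phi_22 = [rho(2) - phi_11 rho(1)] / [1 - phi_11 rho(1)] = [0.6002 - (-0.7492)(-0.7492)] / [1 - (-0.7492)(-0.7492)]
         = 0.03889936 / 0.43869936 = 0.08867.
  Update: phi_21 = phi_11 - phi_22 phi_11 = -0.7492 - (0.08867)(-0.7492) = -0.682769.
Step k = 3:
  phi_33 = [rho(3) - phi_21 rho(2) - phi_22 rho(1)] / [1 - phi_21 rho(1) - phi_22 rho(2)]
    numerator   = -0.4449 - (-0.682769)(0.6002) - (0.08867)(-0.7492) = 0.0313291
    denominator = 1 - (-0.682769)(-0.7492) - (0.08867)(0.6002) = 0.43525016
  phi_33 = 0.0313291 / 0.43525016 = 0.072.
Therefore phi_{33} = 0.0720.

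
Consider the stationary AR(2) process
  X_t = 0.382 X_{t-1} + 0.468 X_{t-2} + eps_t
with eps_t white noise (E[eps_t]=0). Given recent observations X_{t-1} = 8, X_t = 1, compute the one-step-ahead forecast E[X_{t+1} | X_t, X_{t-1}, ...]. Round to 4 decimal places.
E[X_{t+1} \mid \mathcal F_t] = 4.1260

For an AR(p) model X_t = c + sum_i phi_i X_{t-i} + eps_t, the
one-step-ahead conditional mean is
  E[X_{t+1} | X_t, ...] = c + sum_i phi_i X_{t+1-i}.
Substitute known values:
  E[X_{t+1} | ...] = (0.382) * (1) + (0.468) * (8)
                   = 4.1260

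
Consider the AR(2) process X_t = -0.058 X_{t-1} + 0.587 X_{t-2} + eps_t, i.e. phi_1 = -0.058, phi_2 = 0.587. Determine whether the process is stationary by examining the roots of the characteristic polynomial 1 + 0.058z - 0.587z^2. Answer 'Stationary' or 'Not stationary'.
\text{Stationary}

The AR(p) characteristic polynomial is P(z) = 1 + 0.058z - 0.587z^2.
Stationarity requires all roots to lie outside the unit circle, i.e. |z| > 1 for every root.
Set 1 + (0.058) z + (-0.587) z^2 = 0, i.e. a z^2 + b z + c = 0 with a = -0.587, b = 0.058, c = 1.
Discriminant D = b^2 - 4ac = (0.058)^2 - 4*(-0.587)*1 = 0.003364 - (-2.348) = 2.351364.
D >= 0, so the roots are real: z = (-b +/- sqrt(D)) / (2a) = (-0.058 +/- 1.533416) / (-1.174).
  z_1 = (-0.058 + 1.533416) / (-1.174) = -1.2567,   |z_1| = 1.2567.
  z_2 = (-0.058 - 1.533416) / (-1.174) = 1.3556,   |z_2| = 1.3556.
Moduli of all roots: 1.2567, 1.3556.
All moduli strictly greater than 1? Yes.
Verdict: Stationary.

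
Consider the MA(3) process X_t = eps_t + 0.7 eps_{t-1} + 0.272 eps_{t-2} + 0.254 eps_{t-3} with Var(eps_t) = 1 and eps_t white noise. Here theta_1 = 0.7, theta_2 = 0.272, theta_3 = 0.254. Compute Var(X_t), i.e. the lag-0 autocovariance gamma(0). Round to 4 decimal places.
\gamma(0) = 1.6285

For an MA(q) process X_t = eps_t + sum_i theta_i eps_{t-i} with
Var(eps_t) = sigma^2, the variance is
  gamma(0) = sigma^2 * (1 + sum_i theta_i^2).
  sum_i theta_i^2 = (0.7)^2 + (0.272)^2 + (0.254)^2 = 0.49 + 0.073984 + 0.064516 = 0.6285.
  gamma(0) = 1 * (1 + 0.6285) = 1 * 1.6285 = 1.6285.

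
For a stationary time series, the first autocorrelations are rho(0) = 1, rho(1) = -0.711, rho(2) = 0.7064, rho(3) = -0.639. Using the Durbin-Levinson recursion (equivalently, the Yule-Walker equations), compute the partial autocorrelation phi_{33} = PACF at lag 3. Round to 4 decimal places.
\phi_{33} = -0.1258

The PACF at lag k is phi_{kk}, the last component of the solution
to the Yule-Walker system G_k phi = r_k where
  (G_k)_{ij} = rho(|i - j|), (r_k)_i = rho(i), i,j = 1..k.
Equivalently, Durbin-Levinson gives phi_{kk} iteratively:
  phi_{11} = rho(1)
  phi_{kk} = [rho(k) - sum_{j=1..k-1} phi_{k-1,j} rho(k-j)]
            / [1 - sum_{j=1..k-1} phi_{k-1,j} rho(j)],
  phi_{k,j} = phi_{k-1,j} - phi_{kk} phi_{k-1,k-j},  j = 1..k-1.
Step k = 1:
  phi_11 = rho(1) = -0.711.
Step k = 2:
  phi_22 = [rho(2) - phi_11 rho(1)] / [1 - phi_11 rho(1)] = [0.7064 - (-0.711)(-0.711)] / [1 - (-0.711)(-0.711)]
         = 0.200879 / 0.494479 = 0.406244.
  Update: phi_21 = phi_11 - phi_22 phi_11 = -0.711 - (0.406244)(-0.711) = -0.422161.
Step k = 3:
  phi_33 = [rho(3) - phi_21 rho(2) - phi_22 rho(1)] / [1 - phi_21 rho(1) - phi_22 rho(2)]
    numerator   = -0.639 - (-0.422161)(0.7064) - (0.406244)(-0.711) = -0.05194638
    denominator = 1 - (-0.422161)(-0.711) - (0.406244)(0.7064) = 0.41287316
  phi_33 = -0.05194638 / 0.41287316 = -0.1258.
Therefore phi_{33} = -0.1258.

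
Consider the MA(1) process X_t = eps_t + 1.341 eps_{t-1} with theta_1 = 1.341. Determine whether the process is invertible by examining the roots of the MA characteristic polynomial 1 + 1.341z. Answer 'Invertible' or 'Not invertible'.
\text{Not invertible}

The MA(q) characteristic polynomial is P(z) = 1 + 1.341z.
Invertibility requires all roots to lie outside the unit circle, i.e. |z| > 1 for every root.
This is linear in z: 1 + (1.341) z = 0  =>  z = -1/(1.341) = -0.745712,  |z| = 0.745712.
Moduli of all roots: 0.7457.
All moduli strictly greater than 1? No.
Verdict: Not invertible.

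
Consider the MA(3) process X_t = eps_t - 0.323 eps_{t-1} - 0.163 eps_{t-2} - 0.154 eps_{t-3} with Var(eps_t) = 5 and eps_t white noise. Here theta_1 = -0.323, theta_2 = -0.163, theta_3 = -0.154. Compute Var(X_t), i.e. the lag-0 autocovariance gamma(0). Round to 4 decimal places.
\gamma(0) = 5.7731

For an MA(q) process X_t = eps_t + sum_i theta_i eps_{t-i} with
Var(eps_t) = sigma^2, the variance is
  gamma(0) = sigma^2 * (1 + sum_i theta_i^2).
  sum_i theta_i^2 = (-0.323)^2 + (-0.163)^2 + (-0.154)^2 = 0.104329 + 0.026569 + 0.023716 = 0.154614.
  gamma(0) = 5 * (1 + 0.154614) = 5 * 1.154614 = 5.77307, which rounds to 5.7731.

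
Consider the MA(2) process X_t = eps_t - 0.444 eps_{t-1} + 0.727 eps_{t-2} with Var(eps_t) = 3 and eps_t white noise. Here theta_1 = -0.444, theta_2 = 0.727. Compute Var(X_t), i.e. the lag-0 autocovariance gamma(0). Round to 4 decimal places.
\gamma(0) = 5.1770

For an MA(q) process X_t = eps_t + sum_i theta_i eps_{t-i} with
Var(eps_t) = sigma^2, the variance is
  gamma(0) = sigma^2 * (1 + sum_i theta_i^2).
  sum_i theta_i^2 = (-0.444)^2 + (0.727)^2 = 0.197136 + 0.528529 = 0.725665.
  gamma(0) = 3 * (1 + 0.725665) = 3 * 1.725665 = 5.176995, which rounds to 5.1770.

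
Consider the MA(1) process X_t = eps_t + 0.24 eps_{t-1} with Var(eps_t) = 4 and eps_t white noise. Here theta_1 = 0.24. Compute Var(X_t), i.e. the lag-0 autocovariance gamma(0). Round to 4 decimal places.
\gamma(0) = 4.2304

For an MA(q) process X_t = eps_t + sum_i theta_i eps_{t-i} with
Var(eps_t) = sigma^2, the variance is
  gamma(0) = sigma^2 * (1 + sum_i theta_i^2).
  sum_i theta_i^2 = (0.24)^2 = 0.0576.
  gamma(0) = 4 * (1 + 0.0576) = 4 * 1.0576 = 4.2304.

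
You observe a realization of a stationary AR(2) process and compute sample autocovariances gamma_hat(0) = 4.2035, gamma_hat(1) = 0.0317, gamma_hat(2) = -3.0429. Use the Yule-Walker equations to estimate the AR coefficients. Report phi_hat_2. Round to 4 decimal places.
\hat\phi_{2} = -0.7240

The Yule-Walker equations for an AR(p) process read, in matrix form,
  Gamma_p phi = r_p,   with   (Gamma_p)_{ij} = gamma(|i - j|),
                       (r_p)_i = gamma(i),   i,j = 1..p.
Substitute the sample gammas (Toeplitz matrix and right-hand side of size 2):
  Gamma_p = [[4.2035, 0.0317], [0.0317, 4.2035]]
  r_p     = [0.0317, -3.0429]
Written out:
  4.2035 phi_1 + 0.0317 phi_2 = 0.0317
  0.0317 phi_1 + 4.2035 phi_2 = -3.0429
Solve by Cramer's rule:
  det = gamma(0)^2 - gamma(1)^2 = (4.2035)^2 - (0.0317)^2 = 17.66941225 - 0.00100489 = 17.66840736
  phi_hat_1 = [gamma(1) gamma(0) - gamma(1) gamma(2)] / det = [(0.0317)(4.2035) - (0.0317)(-3.0429)] / 17.66840736 = 0.22971088 / 17.66840736 = 0.013
  phi_hat_2 = [gamma(0) gamma(2) - gamma(1)^2] / det = [(4.2035)(-3.0429) - (0.0317)^2] / 17.66840736 = -12.79183504 / 17.66840736 = -0.724
So phi_hat = [0.0130, -0.7240].
Therefore phi_hat_2 = -0.7240.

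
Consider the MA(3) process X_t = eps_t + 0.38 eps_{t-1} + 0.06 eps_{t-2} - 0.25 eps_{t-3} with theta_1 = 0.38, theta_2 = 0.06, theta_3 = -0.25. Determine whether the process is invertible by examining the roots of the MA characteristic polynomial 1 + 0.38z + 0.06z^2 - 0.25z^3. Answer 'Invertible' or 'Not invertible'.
\text{Invertible}

The MA(q) characteristic polynomial is P(z) = 1 + 0.38z + 0.06z^2 - 0.25z^3.
Invertibility requires all roots to lie outside the unit circle, i.e. |z| > 1 for every root.
Degree 3: look for a simple real root z0 first, then factor out (1 - z/z0) and solve the remaining quadratic.
Testing z0 = 2: P(2) = 1 + (0.38)(2) + (0.06)(2)^2 + (-0.25)(2)^3
  = 1 + (0.76) + (0.24) + (-2) = 0.  So z_0 = 2 is a root, |z_0| = 2.
Divide out the factor (1 - 0.5 z) = (1 - z/z0) (since 1/z0 = 0.5):
  P(z) = (1 - 0.5 z)(1 + (0.88) z + (0.5) z^2)
  [check: z-coef 0.88 - (0.5) = 0.38; z^2-coef 0.5 - (0.5)(0.88) = 0.06; z^3-coef -(0.5)(0.5) = -0.25.]
Remaining roots from the quadratic factor 1 + (0.88) z + (0.5) z^2:
  Set 1 + (0.88) z + (0.5) z^2 = 0, i.e. a z^2 + b z + c = 0 with a = 0.5, b = 0.88, c = 1.
  Discriminant D = b^2 - 4ac = (0.88)^2 - 4*(0.5)*1 = 0.7744 - (2) = -1.2256.
  D < 0, so the roots are the complex-conjugate pair z = (-b +/- i sqrt(-D)) / (2a) = -0.88 +/- 1.1071i.
  For a conjugate pair |z|^2 = z * conj(z) = (product of roots) = c/a = 1/(0.5) = 2, so |z| = sqrt(2) = 1.4142 for both roots.
Moduli of all roots: 2.0000, 1.4142, 1.4142.
All moduli strictly greater than 1? Yes.
Verdict: Invertible.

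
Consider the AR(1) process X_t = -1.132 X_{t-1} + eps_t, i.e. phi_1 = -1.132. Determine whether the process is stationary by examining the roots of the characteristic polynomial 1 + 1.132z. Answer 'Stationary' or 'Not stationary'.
\text{Not stationary}

The AR(p) characteristic polynomial is P(z) = 1 + 1.132z.
Stationarity requires all roots to lie outside the unit circle, i.e. |z| > 1 for every root.
This is linear in z: 1 + (1.132) z = 0  =>  z = -1/(1.132) = -0.883392,  |z| = 0.883392.
Moduli of all roots: 0.8834.
All moduli strictly greater than 1? No.
Verdict: Not stationary.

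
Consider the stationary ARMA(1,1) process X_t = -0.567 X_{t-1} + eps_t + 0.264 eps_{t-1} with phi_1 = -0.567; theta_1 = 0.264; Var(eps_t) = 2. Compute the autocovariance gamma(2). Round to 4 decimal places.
\gamma(2) = 0.4306

Multiply the model equation by X_{t-k} and take expectations. With theta_0 = psi_0 = 1 and psi_j the MA(infinity) weights, this gives
  gamma(k) - sum_i phi_i gamma(k-i) = c_k,
  c_k = sigma^2 * sum_{j=k..q} theta_j psi_{j-k}   (c_k = 0 for k > q),
using gamma(-m) = gamma(m).
psi-weights needed (psi_j = theta_j + sum_i phi_i psi_{j-i}):
  psi_1 = theta_1 + phi_1 = 0.264 + (-0.567) = -0.303
Right-hand sides:
  c_0 = sigma^2 (1 + theta_1 psi_1) = 2 * (1 + (0.264)(-0.303)) = 2 * 0.920008 = 1.840016
  c_1 = sigma^2 theta_1 = 2 * (0.264) = 0.528
  c_2 = 0
Equations for k = 0 and k = 1 (AR order 1):
  gamma(0) = phi_1 gamma(1) + c_0
  gamma(1) = phi_1 gamma(0) + c_1
Substituting the second into the first: gamma(0) (1 - phi_1^2) = c_0 + phi_1 c_1, so
  gamma(0) = (c_0 + phi_1 c_1) / (1 - phi_1^2) = (1.840016 + (-0.567)(0.528)) / (1 - (-0.567)^2) = 1.54064 / 0.678511 = 2.270619.
  gamma(1) = phi_1 gamma(0) + c_1 = (-0.567)(2.270619) + (0.528) = -0.759441.
For k = 2 (> q): gamma(2) = phi_1 gamma(1) = (-0.567)(-0.759441) = 0.430603.
Therefore gamma(2) = 0.4306 (to 4 decimal places).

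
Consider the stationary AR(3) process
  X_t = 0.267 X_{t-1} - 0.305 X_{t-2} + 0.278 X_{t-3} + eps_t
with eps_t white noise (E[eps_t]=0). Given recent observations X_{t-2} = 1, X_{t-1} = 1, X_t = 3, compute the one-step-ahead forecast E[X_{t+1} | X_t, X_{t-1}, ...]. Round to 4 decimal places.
E[X_{t+1} \mid \mathcal F_t] = 0.7740

For an AR(p) model X_t = c + sum_i phi_i X_{t-i} + eps_t, the
one-step-ahead conditional mean is
  E[X_{t+1} | X_t, ...] = c + sum_i phi_i X_{t+1-i}.
Substitute known values:
  E[X_{t+1} | ...] = (0.267) * (3) + (-0.305) * (1) + (0.278) * (1)
                   = 0.7740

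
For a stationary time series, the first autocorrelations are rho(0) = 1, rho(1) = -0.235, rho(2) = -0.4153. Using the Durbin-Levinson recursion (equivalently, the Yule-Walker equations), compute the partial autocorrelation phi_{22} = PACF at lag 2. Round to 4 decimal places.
\phi_{22} = -0.4980

The PACF at lag k is phi_{kk}, the last component of the solution
to the Yule-Walker system G_k phi = r_k where
  (G_k)_{ij} = rho(|i - j|), (r_k)_i = rho(i), i,j = 1..k.
Equivalently, Durbin-Levinson gives phi_{kk} iteratively:
  phi_{11} = rho(1)
  phi_{kk} = [rho(k) - sum_{j=1..k-1} phi_{k-1,j} rho(k-j)]
            / [1 - sum_{j=1..k-1} phi_{k-1,j} rho(j)],
  phi_{k,j} = phi_{k-1,j} - phi_{kk} phi_{k-1,k-j},  j = 1..k-1.
Step k = 1:
  phi_11 = rho(1) = -0.235.
Step k = 2:
  phi_22 = [rho(2) - phi_11 rho(1)] / [1 - phi_11 rho(1)] = [-0.4153 - (-0.235)(-0.235)] / [1 - (-0.235)(-0.235)]
         = -0.470525 / 0.944775 = -0.498.
Therefore phi_{22} = -0.4980.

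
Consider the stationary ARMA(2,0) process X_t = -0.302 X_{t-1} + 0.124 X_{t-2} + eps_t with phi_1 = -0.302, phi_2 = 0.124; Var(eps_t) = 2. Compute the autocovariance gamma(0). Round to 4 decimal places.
\gamma(0) = 2.3052

Multiply the model equation by X_{t-k} and take expectations. With theta_0 = psi_0 = 1 and psi_j the MA(infinity) weights, this gives
  gamma(k) - sum_i phi_i gamma(k-i) = c_k,
  c_k = sigma^2 * sum_{j=k..q} theta_j psi_{j-k}   (c_k = 0 for k > q),
using gamma(-m) = gamma(m).
Pure AR (q = 0): c_0 = sigma^2 = 2, c_k = 0 for k >= 1.
Equations for k = 0, 1, 2 (AR order 2, c_2 = 0):
  (E0) gamma(0) = phi_1 gamma(1) + phi_2 gamma(2) + c_0
  (E1) gamma(1) = phi_1 gamma(0) + phi_2 gamma(1) + c_1
  (E2) gamma(2) = phi_1 gamma(1) + phi_2 gamma(0)
From (E1): gamma(1) = A gamma(0) + B with
  A = phi_1 / (1 - phi_2) = -0.302 / 0.876 = -0.344749,   B = c_1 / (1 - phi_2) = 0 / 0.876 = 0.
Insert (E2) into (E0): gamma(0) (1 - phi_2^2) = phi_1 (1 + phi_2) gamma(1) + c_0.
  phi_1 (1 + phi_2) = (-0.302)(1.124) = -0.339448,   1 - phi_2^2 = 0.984624.
Replace gamma(1) by A gamma(0) + B and collect gamma(0):
  gamma(0) [0.984624 - (-0.339448)(-0.344749)] = c_0 = 2
  gamma(0) * 0.8676 = 2
  gamma(0) = 2 / 0.8676 = 2.305211.
Therefore gamma(0) = 2.3052 (to 4 decimal places).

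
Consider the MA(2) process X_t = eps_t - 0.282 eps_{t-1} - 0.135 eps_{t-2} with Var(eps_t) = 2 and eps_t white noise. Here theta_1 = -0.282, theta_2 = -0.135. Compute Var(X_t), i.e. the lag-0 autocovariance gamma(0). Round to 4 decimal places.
\gamma(0) = 2.1955

For an MA(q) process X_t = eps_t + sum_i theta_i eps_{t-i} with
Var(eps_t) = sigma^2, the variance is
  gamma(0) = sigma^2 * (1 + sum_i theta_i^2).
  sum_i theta_i^2 = (-0.282)^2 + (-0.135)^2 = 0.079524 + 0.018225 = 0.097749.
  gamma(0) = 2 * (1 + 0.097749) = 2 * 1.097749 = 2.195498, which rounds to 2.1955.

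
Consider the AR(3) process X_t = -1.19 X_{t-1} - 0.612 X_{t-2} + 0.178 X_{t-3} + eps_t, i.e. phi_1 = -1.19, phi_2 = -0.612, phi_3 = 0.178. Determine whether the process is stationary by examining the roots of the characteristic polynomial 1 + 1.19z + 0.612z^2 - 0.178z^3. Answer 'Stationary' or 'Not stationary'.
\text{Stationary}

The AR(p) characteristic polynomial is P(z) = 1 + 1.19z + 0.612z^2 - 0.178z^3.
Stationarity requires all roots to lie outside the unit circle, i.e. |z| > 1 for every root.
Degree 3: look for a simple real root z0 first, then factor out (1 - z/z0) and solve the remaining quadratic.
Testing z0 = 5: P(5) = 1 + (1.19)(5) + (0.612)(5)^2 + (-0.178)(5)^3
  = 1 + (5.95) + (15.3) + (-22.25) = 0.  So z_0 = 5 is a root, |z_0| = 5.
Divide out the factor (1 - 0.2 z) = (1 - z/z0) (since 1/z0 = 0.2):
  P(z) = (1 - 0.2 z)(1 + (1.39) z + (0.89) z^2)
  [check: z-coef 1.39 - (0.2) = 1.19; z^2-coef 0.89 - (0.2)(1.39) = 0.612; z^3-coef -(0.2)(0.89) = -0.178.]
Remaining roots from the quadratic factor 1 + (1.39) z + (0.89) z^2:
  Set 1 + (1.39) z + (0.89) z^2 = 0, i.e. a z^2 + b z + c = 0 with a = 0.89, b = 1.39, c = 1.
  Discriminant D = b^2 - 4ac = (1.39)^2 - 4*(0.89)*1 = 1.9321 - (3.56) = -1.6279.
  D < 0, so the roots are the complex-conjugate pair z = (-b +/- i sqrt(-D)) / (2a) = -0.7809 +/- 0.7168i.
  For a conjugate pair |z|^2 = z * conj(z) = (product of roots) = c/a = 1/(0.89) = 1.123596, so |z| = sqrt(1.123596) = 1.06 for both roots.
Moduli of all roots: 5.0000, 1.0600, 1.0600.
All moduli strictly greater than 1? Yes.
Verdict: Stationary.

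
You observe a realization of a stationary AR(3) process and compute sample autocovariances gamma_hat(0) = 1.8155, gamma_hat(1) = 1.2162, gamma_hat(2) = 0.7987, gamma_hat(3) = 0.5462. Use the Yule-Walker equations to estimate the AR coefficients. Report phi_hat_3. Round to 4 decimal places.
\hat\phi_{3} = 0.0221

The Yule-Walker equations for an AR(p) process read, in matrix form,
  Gamma_p phi = r_p,   with   (Gamma_p)_{ij} = gamma(|i - j|),
                       (r_p)_i = gamma(i),   i,j = 1..p.
Substitute the sample gammas (Toeplitz matrix and right-hand side of size 3):
  Gamma_p = [[1.8155, 1.2162, 0.7987], [1.2162, 1.8155, 1.2162], [0.7987, 1.2162, 1.8155]]
  r_p     = [1.2162, 0.7987, 0.5462]
Written out (R1..R3):
  (R1) 1.8155 phi_1 + 1.2162 phi_2 + 0.7987 phi_3 = 1.2162
  (R2) 1.2162 phi_1 + 1.8155 phi_2 + 1.2162 phi_3 = 0.7987
  (R3) 0.7987 phi_1 + 1.2162 phi_2 + 1.8155 phi_3 = 0.5462
Gaussian elimination:
  R2 <- R2 - (1.2162/1.8155) R1 = R2 - (0.669898) R1:  1.00077 phi_2 + 0.681152 phi_3 = -0.01603
  R3 <- R3 - (0.7987/1.8155) R1 = R3 - (0.439934) R1:  0.681152 phi_2 + 1.464125 phi_3 = 0.011152
  R3 <- R3 - (0.681152/1.00077) R2 = R3 - (0.680628) R2:  1.000513 phi_3 = 0.022063
Back-substitution:
  phi_hat_3 = 0.022063 / 1.000513 = 0.022052
  phi_hat_2 = (-0.01603 - (0.681152)(0.022052)) / 1.00077 = -0.031027
  phi_hat_1 = (1.2162 - (1.2162)(-0.031027) - (0.7987)(0.022052)) / 1.8155 = 0.680982
So phi_hat = [0.6810, -0.0310, 0.0221].
Therefore phi_hat_3 = 0.0221.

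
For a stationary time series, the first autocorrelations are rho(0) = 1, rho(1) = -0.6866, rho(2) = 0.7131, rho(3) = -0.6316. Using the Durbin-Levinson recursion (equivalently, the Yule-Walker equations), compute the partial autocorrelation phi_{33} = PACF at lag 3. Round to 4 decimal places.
\phi_{33} = -0.1242

The PACF at lag k is phi_{kk}, the last component of the solution
to the Yule-Walker system G_k phi = r_k where
  (G_k)_{ij} = rho(|i - j|), (r_k)_i = rho(i), i,j = 1..k.
Equivalently, Durbin-Levinson gives phi_{kk} iteratively:
  phi_{11} = rho(1)
  phi_{kk} = [rho(k) - sum_{j=1..k-1} phi_{k-1,j} rho(k-j)]
            / [1 - sum_{j=1..k-1} phi_{k-1,j} rho(j)],
  phi_{k,j} = phi_{k-1,j} - phi_{kk} phi_{k-1,k-j},  j = 1..k-1.
Step k = 1:
  phi_11 = rho(1) = -0.6866.
Step k = 2:
  phi_22 = [rho(2) - phi_11 rho(1)] / [1 - phi_11 rho(1)] = [0.7131 - (-0.6866)(-0.6866)] / [1 - (-0.6866)(-0.6866)]
         = 0.24168044 / 0.52858044 = 0.457225.
  Update: phi_21 = phi_11 - phi_22 phi_11 = -0.6866 - (0.457225)(-0.6866) = -0.372669.
Step k = 3:
  phi_33 = [rho(3) - phi_21 rho(2) - phi_22 rho(1)] / [1 - phi_21 rho(1) - phi_22 rho(2)]
    numerator   = -0.6316 - (-0.372669)(0.7131) - (0.457225)(-0.6866) = -0.05191873
    denominator = 1 - (-0.372669)(-0.6866) - (0.457225)(0.7131) = 0.41807799
  phi_33 = -0.05191873 / 0.41807799 = -0.1242.
Therefore phi_{33} = -0.1242.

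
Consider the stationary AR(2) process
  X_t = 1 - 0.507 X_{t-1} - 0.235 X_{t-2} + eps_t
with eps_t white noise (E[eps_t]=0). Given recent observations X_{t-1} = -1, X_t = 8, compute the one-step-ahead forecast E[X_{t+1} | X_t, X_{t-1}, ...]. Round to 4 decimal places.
E[X_{t+1} \mid \mathcal F_t] = -2.8210

For an AR(p) model X_t = c + sum_i phi_i X_{t-i} + eps_t, the
one-step-ahead conditional mean is
  E[X_{t+1} | X_t, ...] = c + sum_i phi_i X_{t+1-i}.
Substitute known values:
  E[X_{t+1} | ...] = 1 + (-0.507) * (8) + (-0.235) * (-1)
                   = -2.8210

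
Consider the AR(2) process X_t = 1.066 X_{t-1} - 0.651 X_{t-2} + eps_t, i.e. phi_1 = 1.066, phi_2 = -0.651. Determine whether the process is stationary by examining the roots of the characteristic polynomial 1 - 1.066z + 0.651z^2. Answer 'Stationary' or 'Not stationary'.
\text{Stationary}

The AR(p) characteristic polynomial is P(z) = 1 - 1.066z + 0.651z^2.
Stationarity requires all roots to lie outside the unit circle, i.e. |z| > 1 for every root.
Set 1 + (-1.066) z + (0.651) z^2 = 0, i.e. a z^2 + b z + c = 0 with a = 0.651, b = -1.066, c = 1.
Discriminant D = b^2 - 4ac = (-1.066)^2 - 4*(0.651)*1 = 1.136356 - (2.604) = -1.467644.
D < 0, so the roots are the complex-conjugate pair z = (-b +/- i sqrt(-D)) / (2a) = 0.8187 +/- 0.9305i.
For a conjugate pair |z|^2 = z * conj(z) = (product of roots) = c/a = 1/(0.651) = 1.536098, so |z| = sqrt(1.536098) = 1.2394 for both roots.
Moduli of all roots: 1.2394, 1.2394.
All moduli strictly greater than 1? Yes.
Verdict: Stationary.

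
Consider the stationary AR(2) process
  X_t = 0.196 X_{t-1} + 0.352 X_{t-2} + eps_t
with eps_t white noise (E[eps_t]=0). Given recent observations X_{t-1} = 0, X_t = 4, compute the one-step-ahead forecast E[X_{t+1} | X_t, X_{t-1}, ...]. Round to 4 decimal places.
E[X_{t+1} \mid \mathcal F_t] = 0.7840

For an AR(p) model X_t = c + sum_i phi_i X_{t-i} + eps_t, the
one-step-ahead conditional mean is
  E[X_{t+1} | X_t, ...] = c + sum_i phi_i X_{t+1-i}.
Substitute known values:
  E[X_{t+1} | ...] = (0.196) * (4) + (0.352) * (0)
                   = 0.7840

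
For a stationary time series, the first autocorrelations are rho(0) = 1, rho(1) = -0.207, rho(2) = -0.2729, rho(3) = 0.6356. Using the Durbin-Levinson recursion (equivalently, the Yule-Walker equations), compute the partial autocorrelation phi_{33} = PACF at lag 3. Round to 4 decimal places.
\phi_{33} = 0.5770

The PACF at lag k is phi_{kk}, the last component of the solution
to the Yule-Walker system G_k phi = r_k where
  (G_k)_{ij} = rho(|i - j|), (r_k)_i = rho(i), i,j = 1..k.
Equivalently, Durbin-Levinson gives phi_{kk} iteratively:
  phi_{11} = rho(1)
  phi_{kk} = [rho(k) - sum_{j=1..k-1} phi_{k-1,j} rho(k-j)]
            / [1 - sum_{j=1..k-1} phi_{k-1,j} rho(j)],
  phi_{k,j} = phi_{k-1,j} - phi_{kk} phi_{k-1,k-j},  j = 1..k-1.
Step k = 1:
  phi_11 = rho(1) = -0.207.
Step k = 2:
  phi_22 = [rho(2) - phi_11 rho(1)] / [1 - phi_11 rho(1)] = [-0.2729 - (-0.207)(-0.207)] / [1 - (-0.207)(-0.207)]
         = -0.315749 / 0.957151 = -0.329884.
  Update: phi_21 = phi_11 - phi_22 phi_11 = -0.207 - (-0.329884)(-0.207) = -0.275286.
Step k = 3:
  phi_33 = [rho(3) - phi_21 rho(2) - phi_22 rho(1)] / [1 - phi_21 rho(1) - phi_22 rho(2)]
    numerator   = 0.6356 - (-0.275286)(-0.2729) - (-0.329884)(-0.207) = 0.49218841
    denominator = 1 - (-0.275286)(-0.207) - (-0.329884)(-0.2729) = 0.85299039
  phi_33 = 0.49218841 / 0.85299039 = 0.577.
Therefore phi_{33} = 0.5770.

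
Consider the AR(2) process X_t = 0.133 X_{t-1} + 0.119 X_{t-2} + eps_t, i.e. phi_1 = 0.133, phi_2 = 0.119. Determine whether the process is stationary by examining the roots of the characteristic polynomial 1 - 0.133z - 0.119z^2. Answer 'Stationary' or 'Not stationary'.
\text{Stationary}

The AR(p) characteristic polynomial is P(z) = 1 - 0.133z - 0.119z^2.
Stationarity requires all roots to lie outside the unit circle, i.e. |z| > 1 for every root.
Set 1 + (-0.133) z + (-0.119) z^2 = 0, i.e. a z^2 + b z + c = 0 with a = -0.119, b = -0.133, c = 1.
Discriminant D = b^2 - 4ac = (-0.133)^2 - 4*(-0.119)*1 = 0.017689 - (-0.476) = 0.493689.
D >= 0, so the roots are real: z = (-b +/- sqrt(D)) / (2a) = (0.133 +/- 0.70263) / (-0.238).
  z_1 = (0.133 + 0.70263) / (-0.238) = -3.5111,   |z_1| = 3.5111.
  z_2 = (0.133 - 0.70263) / (-0.238) = 2.3934,   |z_2| = 2.3934.
Moduli of all roots: 3.5111, 2.3934.
All moduli strictly greater than 1? Yes.
Verdict: Stationary.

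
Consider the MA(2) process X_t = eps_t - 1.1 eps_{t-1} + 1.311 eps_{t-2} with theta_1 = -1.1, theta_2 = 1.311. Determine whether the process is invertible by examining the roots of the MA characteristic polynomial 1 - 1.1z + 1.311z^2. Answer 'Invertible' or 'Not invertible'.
\text{Not invertible}

The MA(q) characteristic polynomial is P(z) = 1 - 1.1z + 1.311z^2.
Invertibility requires all roots to lie outside the unit circle, i.e. |z| > 1 for every root.
Set 1 + (-1.1) z + (1.311) z^2 = 0, i.e. a z^2 + b z + c = 0 with a = 1.311, b = -1.1, c = 1.
Discriminant D = b^2 - 4ac = (-1.1)^2 - 4*(1.311)*1 = 1.21 - (5.244) = -4.034.
D < 0, so the roots are the complex-conjugate pair z = (-b +/- i sqrt(-D)) / (2a) = 0.4195 +/- 0.766i.
For a conjugate pair |z|^2 = z * conj(z) = (product of roots) = c/a = 1/(1.311) = 0.762777, so |z| = sqrt(0.762777) = 0.8734 for both roots.
Moduli of all roots: 0.8734, 0.8734.
All moduli strictly greater than 1? No.
Verdict: Not invertible.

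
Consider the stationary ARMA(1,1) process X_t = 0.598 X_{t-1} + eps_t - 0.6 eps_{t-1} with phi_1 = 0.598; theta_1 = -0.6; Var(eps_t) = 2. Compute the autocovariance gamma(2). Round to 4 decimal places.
\gamma(2) = -0.0024

Multiply the model equation by X_{t-k} and take expectations. With theta_0 = psi_0 = 1 and psi_j the MA(infinity) weights, this gives
  gamma(k) - sum_i phi_i gamma(k-i) = c_k,
  c_k = sigma^2 * sum_{j=k..q} theta_j psi_{j-k}   (c_k = 0 for k > q),
using gamma(-m) = gamma(m).
psi-weights needed (psi_j = theta_j + sum_i phi_i psi_{j-i}):
  psi_1 = theta_1 + phi_1 = -0.6 + (0.598) = -0.002
Right-hand sides:
  c_0 = sigma^2 (1 + theta_1 psi_1) = 2 * (1 + (-0.6)(-0.002)) = 2 * 1.0012 = 2.0024
  c_1 = sigma^2 theta_1 = 2 * (-0.6) = -1.2
  c_2 = 0
Equations for k = 0 and k = 1 (AR order 1):
  gamma(0) = phi_1 gamma(1) + c_0
  gamma(1) = phi_1 gamma(0) + c_1
Substituting the second into the first: gamma(0) (1 - phi_1^2) = c_0 + phi_1 c_1, so
  gamma(0) = (c_0 + phi_1 c_1) / (1 - phi_1^2) = (2.0024 + (0.598)(-1.2)) / (1 - (0.598)^2) = 1.2848 / 0.642396 = 2.000012.
  gamma(1) = phi_1 gamma(0) + c_1 = (0.598)(2.000012) + (-1.2) = -0.003993.
For k = 2 (> q): gamma(2) = phi_1 gamma(1) = (0.598)(-0.003993) = -0.002388.
Therefore gamma(2) = -0.0024 (to 4 decimal places).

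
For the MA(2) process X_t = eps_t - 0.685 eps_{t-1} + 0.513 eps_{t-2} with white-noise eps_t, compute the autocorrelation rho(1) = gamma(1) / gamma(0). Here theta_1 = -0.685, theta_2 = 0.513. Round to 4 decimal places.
\rho(1) = -0.5983

For an MA(q) process with theta_0 = 1, the autocovariance is
  gamma(k) = sigma^2 * sum_{i=0..q-k} theta_i * theta_{i+k},
and rho(k) = gamma(k) / gamma(0). Sigma^2 cancels.
  numerator   = (1)*(-0.685) + (-0.685)*(0.513) = -1.036405.
  denominator = (1)^2 + (-0.685)^2 + (0.513)^2 = 1.732394.
  rho(1) = -1.036405 / 1.732394 = -0.5983.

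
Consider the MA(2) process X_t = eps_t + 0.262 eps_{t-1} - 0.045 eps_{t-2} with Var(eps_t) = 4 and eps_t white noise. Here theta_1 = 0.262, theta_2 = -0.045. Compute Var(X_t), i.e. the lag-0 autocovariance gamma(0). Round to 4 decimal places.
\gamma(0) = 4.2827

For an MA(q) process X_t = eps_t + sum_i theta_i eps_{t-i} with
Var(eps_t) = sigma^2, the variance is
  gamma(0) = sigma^2 * (1 + sum_i theta_i^2).
  sum_i theta_i^2 = (0.262)^2 + (-0.045)^2 = 0.068644 + 0.002025 = 0.070669.
  gamma(0) = 4 * (1 + 0.070669) = 4 * 1.070669 = 4.282676, which rounds to 4.2827.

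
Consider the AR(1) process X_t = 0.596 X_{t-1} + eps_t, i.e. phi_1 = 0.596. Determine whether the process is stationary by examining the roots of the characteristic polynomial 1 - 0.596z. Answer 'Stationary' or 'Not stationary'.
\text{Stationary}

The AR(p) characteristic polynomial is P(z) = 1 - 0.596z.
Stationarity requires all roots to lie outside the unit circle, i.e. |z| > 1 for every root.
This is linear in z: 1 + (-0.596) z = 0  =>  z = -1/(-0.596) = 1.677852,  |z| = 1.677852.
Moduli of all roots: 1.6779.
All moduli strictly greater than 1? Yes.
Verdict: Stationary.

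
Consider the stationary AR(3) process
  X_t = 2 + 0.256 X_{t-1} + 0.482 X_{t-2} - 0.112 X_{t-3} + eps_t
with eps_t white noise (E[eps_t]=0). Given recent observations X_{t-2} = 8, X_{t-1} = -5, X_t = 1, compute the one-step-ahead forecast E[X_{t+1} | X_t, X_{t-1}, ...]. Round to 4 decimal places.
E[X_{t+1} \mid \mathcal F_t] = -1.0500

For an AR(p) model X_t = c + sum_i phi_i X_{t-i} + eps_t, the
one-step-ahead conditional mean is
  E[X_{t+1} | X_t, ...] = c + sum_i phi_i X_{t+1-i}.
Substitute known values:
  E[X_{t+1} | ...] = 2 + (0.256) * (1) + (0.482) * (-5) + (-0.112) * (8)
                   = -1.0500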